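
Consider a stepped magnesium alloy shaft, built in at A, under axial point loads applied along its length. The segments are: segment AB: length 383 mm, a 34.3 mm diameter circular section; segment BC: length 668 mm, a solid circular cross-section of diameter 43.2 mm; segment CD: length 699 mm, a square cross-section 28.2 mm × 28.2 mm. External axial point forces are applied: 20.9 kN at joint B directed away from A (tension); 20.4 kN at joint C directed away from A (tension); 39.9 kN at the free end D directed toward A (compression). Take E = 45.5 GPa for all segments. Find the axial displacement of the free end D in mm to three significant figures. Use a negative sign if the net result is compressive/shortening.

-0.953 mm

Internal axial forces (sectioning from the free end, tension +): N_CD = -39.9 kN, N_BC = -19.5 kN, N_AB = 1.4 kN.
A_AB = 924 mm².
A_BC = 1466 mm².
A_CD = 795.2 mm².
δ_AB = 1400·383/(924·45500) = 0.01275 mm
δ_BC = -19500·668/(1466·45500) = -0.1953 mm
δ_CD = -39900·699/(795.2·45500) = -0.7708 mm
δ = Σδ_i = -0.9534 mm.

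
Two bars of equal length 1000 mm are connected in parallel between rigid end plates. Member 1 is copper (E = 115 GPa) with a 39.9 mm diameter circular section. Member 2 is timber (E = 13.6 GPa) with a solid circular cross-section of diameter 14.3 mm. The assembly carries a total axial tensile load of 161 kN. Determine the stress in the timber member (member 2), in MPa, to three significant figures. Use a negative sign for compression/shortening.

A_1 = 1250 mm².
A_2 = 160.6 mm².
Equal strain + equilibrium ⇒ each member carries load in proportion to AE: A₁E₁ = 143800000 N, A₂E₂ = 2184000 N, ΣAE = 146000000 N.
σ₂ = P·E₂/ΣAE = 161000·13600/146000000 = 15 MPa.

15.0 MPa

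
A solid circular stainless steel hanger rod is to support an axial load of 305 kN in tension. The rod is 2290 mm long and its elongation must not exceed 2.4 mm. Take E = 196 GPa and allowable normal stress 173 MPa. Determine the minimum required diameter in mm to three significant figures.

Required area A ≥ P/σ_allow = 305000/173 = 1763 mm².
For a solid circular section, d ≥ √(4A/π) = 47.38 mm.
Elongation limit: A ≥ PL/(Eδ_allow) = 305000·2290/(196000·2.4) = 1485 mm² ⇒ d ≥ 43.48 mm.
The stress limit governs.

47.4 mm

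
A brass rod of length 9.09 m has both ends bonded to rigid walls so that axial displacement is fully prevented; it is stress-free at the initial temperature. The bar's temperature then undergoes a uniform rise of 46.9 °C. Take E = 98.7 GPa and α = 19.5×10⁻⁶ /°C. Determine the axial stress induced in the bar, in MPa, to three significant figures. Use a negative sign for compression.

-90.3 MPa

Free thermal expansion αLΔT = 19.5e-6 · 9090 · 46.9 = 8.313 mm.
The walls impose strain ε = −(8.313)/9090 = -9.1455e-04; σ = Eε = 98700 · -9.1455e-04 = -90.27 MPa.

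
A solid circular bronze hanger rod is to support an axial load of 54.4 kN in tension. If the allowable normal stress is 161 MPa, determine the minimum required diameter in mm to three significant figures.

Required area A ≥ P/σ_allow = 54400/161 = 337.9 mm².
For a solid circular section, d ≥ √(4A/π) = 20.74 mm.

20.7 mm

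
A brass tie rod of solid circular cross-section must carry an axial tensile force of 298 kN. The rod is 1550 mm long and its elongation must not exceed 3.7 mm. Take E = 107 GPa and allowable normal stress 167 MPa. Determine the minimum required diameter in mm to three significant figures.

47.7 mm

Required area A ≥ P/σ_allow = 298000/167 = 1784 mm².
For a solid circular section, d ≥ √(4A/π) = 47.67 mm.
Elongation limit: A ≥ PL/(Eδ_allow) = 298000·1550/(107000·3.7) = 1167 mm² ⇒ d ≥ 38.54 mm.
The stress limit governs.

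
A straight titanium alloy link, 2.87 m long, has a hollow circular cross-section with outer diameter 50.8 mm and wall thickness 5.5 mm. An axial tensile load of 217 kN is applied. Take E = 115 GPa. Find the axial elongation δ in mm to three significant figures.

A = 782.7 mm².
δ_mech = NL/(AE) = 217000·2870/(782.7·115000) = 6.919 mm.

6.92 mm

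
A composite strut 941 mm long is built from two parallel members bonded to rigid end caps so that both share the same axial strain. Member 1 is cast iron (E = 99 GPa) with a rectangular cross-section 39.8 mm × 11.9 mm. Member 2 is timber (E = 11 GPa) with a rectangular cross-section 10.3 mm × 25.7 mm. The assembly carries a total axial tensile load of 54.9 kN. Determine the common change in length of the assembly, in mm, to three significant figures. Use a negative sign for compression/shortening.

A_1 = 473.6 mm².
A_2 = 264.7 mm².
Equal strain + equilibrium ⇒ each member carries load in proportion to AE: A₁E₁ = 46890000 N, A₂E₂ = 2912000 N, ΣAE = 49800000 N.
δ = PL/ΣAE = 54900·941/49800000 = 1.037 mm.

1.04 mm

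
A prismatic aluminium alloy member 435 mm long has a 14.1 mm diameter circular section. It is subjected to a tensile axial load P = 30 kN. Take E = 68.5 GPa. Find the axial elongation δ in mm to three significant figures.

1.22 mm

A = 156.1 mm².
δ_mech = NL/(AE) = 30000·435/(156.1·68500) = 1.22 mm.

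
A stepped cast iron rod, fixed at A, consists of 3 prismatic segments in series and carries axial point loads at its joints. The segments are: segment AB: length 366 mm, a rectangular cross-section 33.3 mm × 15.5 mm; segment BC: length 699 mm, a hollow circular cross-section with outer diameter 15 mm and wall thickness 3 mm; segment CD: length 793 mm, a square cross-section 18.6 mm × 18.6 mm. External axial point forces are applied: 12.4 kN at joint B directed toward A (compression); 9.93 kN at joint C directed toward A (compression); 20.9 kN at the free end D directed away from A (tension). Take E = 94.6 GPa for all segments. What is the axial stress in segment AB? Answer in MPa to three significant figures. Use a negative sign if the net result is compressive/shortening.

-2.77 MPa

Internal axial forces (sectioning from the free end, tension +): N_CD = 20.9 kN, N_BC = 10.97 kN, N_AB = -1.43 kN.
A_AB = 516.1 mm².
σ_AB = N_AB/A_AB = -1430/516.1 = -2.771 MPa.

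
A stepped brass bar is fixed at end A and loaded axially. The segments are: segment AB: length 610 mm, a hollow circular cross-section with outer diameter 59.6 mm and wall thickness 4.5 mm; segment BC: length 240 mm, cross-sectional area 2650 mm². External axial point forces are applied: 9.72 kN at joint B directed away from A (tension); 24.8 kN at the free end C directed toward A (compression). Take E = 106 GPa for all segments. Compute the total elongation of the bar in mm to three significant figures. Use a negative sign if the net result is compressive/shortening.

Internal axial forces (sectioning from the free end, tension +): N_BC = -24.8 kN, N_AB = -15.08 kN.
A_AB = 779 mm².
δ_AB = -15080·610/(779·106000) = -0.1114 mm
δ_BC = -24800·240/(2650·106000) = -0.02119 mm
δ = Σδ_i = -0.1326 mm.

-0.133 mm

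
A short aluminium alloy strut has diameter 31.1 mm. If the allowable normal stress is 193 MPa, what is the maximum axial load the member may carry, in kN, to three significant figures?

147 kN

A = 759.6 mm².
P_max = σ_allow · A = 193 · 759.6 = 146600 N = 146.6 kN.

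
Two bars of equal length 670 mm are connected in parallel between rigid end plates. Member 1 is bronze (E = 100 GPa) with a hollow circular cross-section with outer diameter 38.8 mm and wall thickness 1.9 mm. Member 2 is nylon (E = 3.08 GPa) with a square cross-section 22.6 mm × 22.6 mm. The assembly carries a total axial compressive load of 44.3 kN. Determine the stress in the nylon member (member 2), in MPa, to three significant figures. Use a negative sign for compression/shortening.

A_1 = 220.3 mm².
A_2 = 510.8 mm².
Equal strain + equilibrium ⇒ each member carries load in proportion to AE: A₁E₁ = 22030000 N, A₂E₂ = 1573000 N, ΣAE = 23600000 N.
σ₂ = P·E₂/ΣAE = -44300·3080/23600000 = -5.782 MPa.

-5.78 MPa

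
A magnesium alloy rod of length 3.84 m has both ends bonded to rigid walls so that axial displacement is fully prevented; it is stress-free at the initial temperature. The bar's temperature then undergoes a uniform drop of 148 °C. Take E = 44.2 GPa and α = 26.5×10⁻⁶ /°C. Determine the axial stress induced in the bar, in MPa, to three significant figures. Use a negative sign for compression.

173 MPa

Free thermal expansion αLΔT = 26.5e-6 · 3840 · -148 = -15.06 mm.
The walls impose strain ε = −(-15.06)/3840 = 3.9220e-03; σ = Eε = 44200 · 3.9220e-03 = 173.4 MPa.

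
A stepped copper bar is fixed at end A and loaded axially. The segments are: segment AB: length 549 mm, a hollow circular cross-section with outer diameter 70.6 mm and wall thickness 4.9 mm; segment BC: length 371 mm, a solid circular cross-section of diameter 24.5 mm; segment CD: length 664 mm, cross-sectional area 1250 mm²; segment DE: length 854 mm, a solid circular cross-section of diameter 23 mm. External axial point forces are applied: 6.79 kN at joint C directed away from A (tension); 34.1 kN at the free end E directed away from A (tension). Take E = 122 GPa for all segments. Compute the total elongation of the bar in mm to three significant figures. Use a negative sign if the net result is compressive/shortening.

Internal axial forces (sectioning from the free end, tension +): N_DE = 34.1 kN, N_CD = 34.1 kN, N_BC = 40.89 kN, N_AB = 40.89 kN.
A_AB = 1011 mm².
A_BC = 471.4 mm².
A_DE = 415.5 mm².
δ_AB = 40890·549/(1011·122000) = 0.1819 mm
δ_BC = 40890·371/(471.4·122000) = 0.2638 mm
δ_CD = 34100·664/(1250·122000) = 0.1485 mm
δ_DE = 34100·854/(415.5·122000) = 0.5745 mm
δ = Σδ_i = 1.169 mm.

1.17 mm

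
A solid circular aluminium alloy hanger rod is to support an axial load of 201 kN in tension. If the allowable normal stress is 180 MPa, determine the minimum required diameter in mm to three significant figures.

37.7 mm

Required area A ≥ P/σ_allow = 201000/180 = 1117 mm².
For a solid circular section, d ≥ √(4A/π) = 37.71 mm.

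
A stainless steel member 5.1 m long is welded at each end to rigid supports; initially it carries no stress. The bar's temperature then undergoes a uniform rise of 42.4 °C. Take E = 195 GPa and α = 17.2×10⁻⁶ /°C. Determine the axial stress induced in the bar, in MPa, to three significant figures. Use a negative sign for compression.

-142 MPa

Free thermal expansion αLΔT = 17.2e-6 · 5100 · 42.4 = 3.719 mm.
The walls impose strain ε = −(3.719)/5100 = -7.2928e-04; σ = Eε = 195000 · -7.2928e-04 = -142.2 MPa.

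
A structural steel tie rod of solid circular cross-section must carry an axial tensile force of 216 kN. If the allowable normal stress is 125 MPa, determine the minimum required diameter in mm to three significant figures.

Required area A ≥ P/σ_allow = 216000/125 = 1728 mm².
For a solid circular section, d ≥ √(4A/π) = 46.91 mm.

46.9 mm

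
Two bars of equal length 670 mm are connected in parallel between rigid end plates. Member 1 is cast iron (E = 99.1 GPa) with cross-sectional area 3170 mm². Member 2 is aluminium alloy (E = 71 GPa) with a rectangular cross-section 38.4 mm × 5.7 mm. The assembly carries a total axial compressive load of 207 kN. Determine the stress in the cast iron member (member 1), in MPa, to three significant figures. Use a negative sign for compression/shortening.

-62.2 MPa

A_2 = 218.9 mm².
Equal strain + equilibrium ⇒ each member carries load in proportion to AE: A₁E₁ = 314100000 N, A₂E₂ = 15540000 N, ΣAE = 329700000 N.
σ₁ = P·E₁/ΣAE = -207000·99100/329700000 = -62.22 MPa.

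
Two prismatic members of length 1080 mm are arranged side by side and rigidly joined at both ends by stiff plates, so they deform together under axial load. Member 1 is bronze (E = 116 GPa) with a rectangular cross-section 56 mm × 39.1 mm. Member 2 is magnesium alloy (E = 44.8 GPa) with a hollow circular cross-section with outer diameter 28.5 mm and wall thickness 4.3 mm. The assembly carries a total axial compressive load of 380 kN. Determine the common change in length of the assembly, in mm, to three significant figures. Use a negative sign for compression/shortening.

-1.53 mm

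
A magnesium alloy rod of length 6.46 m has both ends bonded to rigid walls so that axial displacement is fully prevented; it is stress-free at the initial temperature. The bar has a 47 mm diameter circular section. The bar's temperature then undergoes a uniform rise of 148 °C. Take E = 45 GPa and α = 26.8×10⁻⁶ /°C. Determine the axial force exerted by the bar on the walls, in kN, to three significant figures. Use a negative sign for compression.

-310 kN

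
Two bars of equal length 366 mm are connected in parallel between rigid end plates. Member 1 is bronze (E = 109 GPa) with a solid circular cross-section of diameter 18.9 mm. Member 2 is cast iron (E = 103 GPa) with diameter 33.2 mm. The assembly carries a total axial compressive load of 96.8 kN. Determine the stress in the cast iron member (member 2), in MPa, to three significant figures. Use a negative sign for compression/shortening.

A_1 = 280.6 mm².
A_2 = 865.7 mm².
Equal strain + equilibrium ⇒ each member carries load in proportion to AE: A₁E₁ = 30580000 N, A₂E₂ = 89170000 N, ΣAE = 119700000 N.
σ₂ = P·E₂/ΣAE = -96800·103000/119700000 = -83.26 MPa.

-83.3 MPa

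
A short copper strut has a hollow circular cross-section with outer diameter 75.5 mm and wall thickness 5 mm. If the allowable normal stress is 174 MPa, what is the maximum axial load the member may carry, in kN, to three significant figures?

193 kN

A = 1107 mm².
P_max = σ_allow · A = 174 · 1107 = 192700 N = 192.7 kN.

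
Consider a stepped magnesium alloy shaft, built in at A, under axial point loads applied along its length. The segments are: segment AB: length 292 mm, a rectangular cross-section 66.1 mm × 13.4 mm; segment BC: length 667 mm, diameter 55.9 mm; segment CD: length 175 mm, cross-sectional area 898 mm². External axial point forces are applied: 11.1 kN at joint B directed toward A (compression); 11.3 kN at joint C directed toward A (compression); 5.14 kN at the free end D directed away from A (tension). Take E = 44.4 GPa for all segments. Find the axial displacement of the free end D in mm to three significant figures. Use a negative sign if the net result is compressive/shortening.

Internal axial forces (sectioning from the free end, tension +): N_CD = 5.14 kN, N_BC = -6.16 kN, N_AB = -17.26 kN.
A_AB = 885.7 mm².
A_BC = 2454 mm².
δ_AB = -17260·292/(885.7·44400) = -0.1282 mm
δ_BC = -6160·667/(2454·44400) = -0.03771 mm
δ_CD = 5140·175/(898·44400) = 0.02256 mm
δ = Σδ_i = -0.1433 mm.

-0.143 mm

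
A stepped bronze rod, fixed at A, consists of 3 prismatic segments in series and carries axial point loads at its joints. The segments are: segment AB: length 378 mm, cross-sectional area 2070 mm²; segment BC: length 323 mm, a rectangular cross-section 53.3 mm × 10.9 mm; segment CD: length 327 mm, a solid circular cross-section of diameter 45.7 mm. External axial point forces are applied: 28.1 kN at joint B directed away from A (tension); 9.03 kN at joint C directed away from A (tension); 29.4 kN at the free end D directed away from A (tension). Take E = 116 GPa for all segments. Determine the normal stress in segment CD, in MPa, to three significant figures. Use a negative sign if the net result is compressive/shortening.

17.9 MPa

Internal axial forces (sectioning from the free end, tension +): N_CD = 29.4 kN, N_BC = 38.43 kN, N_AB = 66.53 kN.
A_CD = 1640 mm².
σ_CD = N_CD/A_CD = 29400/1640 = 17.92 MPa.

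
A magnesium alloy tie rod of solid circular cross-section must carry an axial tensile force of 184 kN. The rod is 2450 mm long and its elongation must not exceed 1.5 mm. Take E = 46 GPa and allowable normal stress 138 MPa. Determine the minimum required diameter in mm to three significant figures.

91.2 mm

Required area A ≥ P/σ_allow = 184000/138 = 1333 mm².
For a solid circular section, d ≥ √(4A/π) = 41.2 mm.
Elongation limit: A ≥ PL/(Eδ_allow) = 184000·2450/(46000·1.5) = 6533 mm² ⇒ d ≥ 91.21 mm.
The elongation limit governs.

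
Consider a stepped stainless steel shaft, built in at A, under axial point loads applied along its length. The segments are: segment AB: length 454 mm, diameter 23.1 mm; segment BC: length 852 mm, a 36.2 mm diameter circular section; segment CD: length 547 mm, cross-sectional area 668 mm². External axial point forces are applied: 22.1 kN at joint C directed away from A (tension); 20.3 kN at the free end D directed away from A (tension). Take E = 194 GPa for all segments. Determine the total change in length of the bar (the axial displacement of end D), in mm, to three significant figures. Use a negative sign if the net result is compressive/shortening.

0.503 mm

Internal axial forces (sectioning from the free end, tension +): N_CD = 20.3 kN, N_BC = 42.4 kN, N_AB = 42.4 kN.
A_AB = 419.1 mm².
A_BC = 1029 mm².
δ_AB = 42400·454/(419.1·194000) = 0.2368 mm
δ_BC = 42400·852/(1029·194000) = 0.1809 mm
δ_CD = 20300·547/(668·194000) = 0.08569 mm
δ = Σδ_i = 0.5034 mm.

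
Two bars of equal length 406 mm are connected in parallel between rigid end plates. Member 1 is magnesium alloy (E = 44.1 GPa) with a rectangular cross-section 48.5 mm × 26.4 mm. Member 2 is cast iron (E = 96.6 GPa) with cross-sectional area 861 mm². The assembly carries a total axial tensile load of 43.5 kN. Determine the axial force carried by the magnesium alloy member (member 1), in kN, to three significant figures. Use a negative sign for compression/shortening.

17.6 kN

A_1 = 1280 mm².
Equal strain + equilibrium ⇒ each member carries load in proportion to AE: A₁E₁ = 56470000 N, A₂E₂ = 83170000 N, ΣAE = 139600000 N.
F₁ = P·A₁E₁/ΣAE = 43500·56470000/139600000 = 17590 N.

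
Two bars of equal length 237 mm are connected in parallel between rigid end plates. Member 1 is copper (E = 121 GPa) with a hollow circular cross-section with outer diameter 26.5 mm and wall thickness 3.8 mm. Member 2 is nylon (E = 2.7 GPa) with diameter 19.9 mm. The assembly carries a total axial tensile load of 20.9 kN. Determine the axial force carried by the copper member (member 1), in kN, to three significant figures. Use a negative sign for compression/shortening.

20.4 kN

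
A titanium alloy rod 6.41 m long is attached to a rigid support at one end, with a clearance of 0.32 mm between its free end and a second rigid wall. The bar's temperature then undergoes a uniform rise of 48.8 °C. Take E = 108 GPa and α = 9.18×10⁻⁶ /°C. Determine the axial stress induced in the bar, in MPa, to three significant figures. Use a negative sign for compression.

Free thermal expansion αLΔT = 9.18e-6 · 6410 · 48.8 = 2.872 mm.
The walls engage after the gap closes; constrained expansion = 2.872 − 0.32 = 2.552 mm.
The walls impose strain ε = −(2.552)/6410 = -3.9806e-04; σ = Eε = 108000 · -3.9806e-04 = -42.99 MPa.

-43.0 MPa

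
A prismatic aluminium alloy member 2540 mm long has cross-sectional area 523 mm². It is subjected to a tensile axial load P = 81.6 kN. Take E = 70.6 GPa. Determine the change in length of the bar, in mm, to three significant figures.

5.61 mm

δ_mech = NL/(AE) = 81600·2540/(523·70600) = 5.613 mm.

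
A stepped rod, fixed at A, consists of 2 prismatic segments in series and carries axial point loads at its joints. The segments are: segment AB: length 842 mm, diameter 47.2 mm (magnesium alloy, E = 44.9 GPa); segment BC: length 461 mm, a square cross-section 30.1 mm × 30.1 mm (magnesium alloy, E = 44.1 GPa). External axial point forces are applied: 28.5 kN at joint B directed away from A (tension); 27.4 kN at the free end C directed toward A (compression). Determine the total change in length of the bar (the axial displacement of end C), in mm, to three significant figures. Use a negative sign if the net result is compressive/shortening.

Internal axial forces (sectioning from the free end, tension +): N_BC = -27.4 kN, N_AB = 1.1 kN.
A_AB = 1750 mm².
A_BC = 906 mm².
δ_AB = 1100·842/(1750·44900) = 0.01179 mm
δ_BC = -27400·461/(906·44100) = -0.3161 mm
δ = Σδ_i = -0.3044 mm.

-0.304 mm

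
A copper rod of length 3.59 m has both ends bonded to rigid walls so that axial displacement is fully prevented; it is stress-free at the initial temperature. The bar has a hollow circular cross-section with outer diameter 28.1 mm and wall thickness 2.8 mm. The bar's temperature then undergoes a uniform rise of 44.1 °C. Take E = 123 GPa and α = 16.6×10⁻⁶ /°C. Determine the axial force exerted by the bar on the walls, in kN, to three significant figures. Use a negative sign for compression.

-20.0 kN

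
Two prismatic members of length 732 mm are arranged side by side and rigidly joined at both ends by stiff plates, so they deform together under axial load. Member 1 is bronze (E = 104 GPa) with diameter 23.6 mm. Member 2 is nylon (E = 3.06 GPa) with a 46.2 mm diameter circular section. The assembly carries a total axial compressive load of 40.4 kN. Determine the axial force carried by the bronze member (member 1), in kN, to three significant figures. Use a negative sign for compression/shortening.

-36.3 kN

A_1 = 437.4 mm².
A_2 = 1676 mm².
Equal strain + equilibrium ⇒ each member carries load in proportion to AE: A₁E₁ = 45490000 N, A₂E₂ = 5130000 N, ΣAE = 50620000 N.
F₁ = P·A₁E₁/ΣAE = -40400·45490000/50620000 = -36310 N.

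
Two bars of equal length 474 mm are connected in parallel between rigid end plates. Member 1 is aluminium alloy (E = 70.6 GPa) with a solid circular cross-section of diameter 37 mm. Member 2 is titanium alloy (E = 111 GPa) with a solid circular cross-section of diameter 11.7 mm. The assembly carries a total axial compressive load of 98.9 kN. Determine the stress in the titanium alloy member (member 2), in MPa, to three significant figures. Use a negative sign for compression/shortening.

-125 MPa

A_1 = 1075 mm².
A_2 = 107.5 mm².
Equal strain + equilibrium ⇒ each member carries load in proportion to AE: A₁E₁ = 75910000 N, A₂E₂ = 11930000 N, ΣAE = 87840000 N.
σ₂ = P·E₂/ΣAE = -98900·111000/87840000 = -125 MPa.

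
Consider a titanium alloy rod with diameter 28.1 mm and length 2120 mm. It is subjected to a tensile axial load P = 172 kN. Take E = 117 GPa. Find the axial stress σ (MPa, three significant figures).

A = 620.2 mm².
σ = N/A = 172000/620.2 = 277.3 MPa.

277 MPa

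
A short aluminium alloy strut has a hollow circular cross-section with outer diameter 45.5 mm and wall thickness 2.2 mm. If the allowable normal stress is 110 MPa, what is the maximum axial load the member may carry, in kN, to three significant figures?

A = 299.3 mm².
P_max = σ_allow · A = 110 · 299.3 = 32920 N = 32.92 kN.

32.9 kN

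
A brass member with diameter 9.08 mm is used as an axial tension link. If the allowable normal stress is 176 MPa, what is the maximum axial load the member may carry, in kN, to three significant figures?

A = 64.75 mm².
P_max = σ_allow · A = 176 · 64.75 = 11400 N = 11.4 kN.

11.4 kN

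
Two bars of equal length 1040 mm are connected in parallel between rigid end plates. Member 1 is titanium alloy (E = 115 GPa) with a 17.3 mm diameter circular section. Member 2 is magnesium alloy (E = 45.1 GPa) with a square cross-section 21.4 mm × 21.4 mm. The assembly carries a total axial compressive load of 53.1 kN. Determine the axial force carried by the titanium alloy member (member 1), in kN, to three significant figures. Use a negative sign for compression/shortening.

A_1 = 235.1 mm².
A_2 = 458 mm².
Equal strain + equilibrium ⇒ each member carries load in proportion to AE: A₁E₁ = 27030000 N, A₂E₂ = 20650000 N, ΣAE = 47690000 N.
F₁ = P·A₁E₁/ΣAE = -53100·27030000/47690000 = -30100 N.

-30.1 kN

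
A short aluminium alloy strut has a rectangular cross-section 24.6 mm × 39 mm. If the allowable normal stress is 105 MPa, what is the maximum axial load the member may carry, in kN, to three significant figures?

A = 959.4 mm².
P_max = σ_allow · A = 105 · 959.4 = 100700 N = 100.7 kN.

101 kN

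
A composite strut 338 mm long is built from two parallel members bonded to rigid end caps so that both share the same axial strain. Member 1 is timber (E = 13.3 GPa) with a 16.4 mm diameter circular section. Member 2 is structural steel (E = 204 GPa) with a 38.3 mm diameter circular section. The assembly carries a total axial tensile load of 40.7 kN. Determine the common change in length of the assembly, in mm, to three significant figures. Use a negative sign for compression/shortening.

0.0578 mm

A_1 = 211.2 mm².
A_2 = 1152 mm².
Equal strain + equilibrium ⇒ each member carries load in proportion to AE: A₁E₁ = 2810000 N, A₂E₂ = 235000000 N, ΣAE = 237800000 N.
δ = PL/ΣAE = 40700·338/237800000 = 0.05784 mm.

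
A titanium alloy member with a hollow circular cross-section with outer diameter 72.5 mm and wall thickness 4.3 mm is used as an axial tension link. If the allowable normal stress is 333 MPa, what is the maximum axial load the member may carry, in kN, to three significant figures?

307 kN

A = 921.3 mm².
P_max = σ_allow · A = 333 · 921.3 = 306800 N = 306.8 kN.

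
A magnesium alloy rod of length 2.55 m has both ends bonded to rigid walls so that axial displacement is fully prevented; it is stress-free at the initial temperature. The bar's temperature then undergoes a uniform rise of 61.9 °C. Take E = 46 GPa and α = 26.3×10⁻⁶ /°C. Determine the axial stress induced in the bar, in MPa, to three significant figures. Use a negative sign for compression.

-74.9 MPa

Free thermal expansion αLΔT = 26.3e-6 · 2550 · 61.9 = 4.151 mm.
The walls impose strain ε = −(4.151)/2550 = -1.6280e-03; σ = Eε = 46000 · -1.6280e-03 = -74.89 MPa.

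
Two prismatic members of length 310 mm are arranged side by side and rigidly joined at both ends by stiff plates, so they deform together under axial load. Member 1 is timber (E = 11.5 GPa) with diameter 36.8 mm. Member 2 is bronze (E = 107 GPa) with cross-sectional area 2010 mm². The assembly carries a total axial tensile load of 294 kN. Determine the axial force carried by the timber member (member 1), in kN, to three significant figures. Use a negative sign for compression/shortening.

15.8 kN

A_1 = 1064 mm².
Equal strain + equilibrium ⇒ each member carries load in proportion to AE: A₁E₁ = 12230000 N, A₂E₂ = 215100000 N, ΣAE = 227300000 N.
F₁ = P·A₁E₁/ΣAE = 294000·12230000/227300000 = 15820 N.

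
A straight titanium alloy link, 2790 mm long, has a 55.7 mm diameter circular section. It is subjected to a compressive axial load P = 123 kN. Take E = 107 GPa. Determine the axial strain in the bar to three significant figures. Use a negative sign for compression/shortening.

-4.72e-04

A = 2437 mm².
σ = N/A = -50.48 MPa; ε = σ/E = -50.48/107000 = -4.718e-04.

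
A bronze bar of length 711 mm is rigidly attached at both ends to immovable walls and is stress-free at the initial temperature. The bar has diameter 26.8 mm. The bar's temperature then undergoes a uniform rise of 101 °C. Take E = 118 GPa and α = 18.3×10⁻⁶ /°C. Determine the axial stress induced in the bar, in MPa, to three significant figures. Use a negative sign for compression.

-218 MPa

Free thermal expansion αLΔT = 18.3e-6 · 711 · 101 = 1.314 mm.
The walls impose strain ε = −(1.314)/711 = -1.8483e-03; σ = Eε = 118000 · -1.8483e-03 = -218.1 MPa.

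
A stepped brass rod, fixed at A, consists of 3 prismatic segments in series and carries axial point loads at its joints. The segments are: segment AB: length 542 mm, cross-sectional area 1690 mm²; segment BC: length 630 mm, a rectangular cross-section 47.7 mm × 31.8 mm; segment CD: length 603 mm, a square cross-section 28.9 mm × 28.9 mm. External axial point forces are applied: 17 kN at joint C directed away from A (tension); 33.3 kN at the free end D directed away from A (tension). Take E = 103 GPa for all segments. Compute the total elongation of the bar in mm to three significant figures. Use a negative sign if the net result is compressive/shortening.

Internal axial forces (sectioning from the free end, tension +): N_CD = 33.3 kN, N_BC = 50.3 kN, N_AB = 50.3 kN.
A_BC = 1517 mm².
A_CD = 835.2 mm².
δ_AB = 50300·542/(1690·103000) = 0.1566 mm
δ_BC = 50300·630/(1517·103000) = 0.2028 mm
δ_CD = 33300·603/(835.2·103000) = 0.2334 mm
δ = Σδ_i = 0.5929 mm.

0.593 mm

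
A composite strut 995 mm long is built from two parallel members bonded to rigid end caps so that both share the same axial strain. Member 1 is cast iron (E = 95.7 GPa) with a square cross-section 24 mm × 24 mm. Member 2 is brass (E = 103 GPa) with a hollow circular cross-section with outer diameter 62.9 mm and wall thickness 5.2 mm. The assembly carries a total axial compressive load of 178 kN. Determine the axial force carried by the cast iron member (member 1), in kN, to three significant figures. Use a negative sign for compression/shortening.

A_1 = 576 mm².
A_2 = 942.6 mm².
Equal strain + equilibrium ⇒ each member carries load in proportion to AE: A₁E₁ = 55120000 N, A₂E₂ = 97090000 N, ΣAE = 152200000 N.
F₁ = P·A₁E₁/ΣAE = -178000·55120000/152200000 = -64460 N.

-64.5 kN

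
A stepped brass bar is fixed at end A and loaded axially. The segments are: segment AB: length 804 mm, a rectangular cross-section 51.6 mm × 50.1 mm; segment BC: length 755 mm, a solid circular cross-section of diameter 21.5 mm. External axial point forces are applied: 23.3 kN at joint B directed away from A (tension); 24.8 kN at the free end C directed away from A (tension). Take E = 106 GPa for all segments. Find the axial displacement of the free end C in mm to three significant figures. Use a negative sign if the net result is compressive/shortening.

0.628 mm

Internal axial forces (sectioning from the free end, tension +): N_BC = 24.8 kN, N_AB = 48.1 kN.
A_AB = 2585 mm².
A_BC = 363.1 mm².
δ_AB = 48100·804/(2585·106000) = 0.1411 mm
δ_BC = 24800·755/(363.1·106000) = 0.4865 mm
δ = Σδ_i = 0.6277 mm.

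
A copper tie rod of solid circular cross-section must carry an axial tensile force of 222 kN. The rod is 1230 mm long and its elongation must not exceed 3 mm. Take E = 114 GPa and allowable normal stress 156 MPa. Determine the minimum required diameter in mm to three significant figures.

42.6 mm

Required area A ≥ P/σ_allow = 222000/156 = 1423 mm².
For a solid circular section, d ≥ √(4A/π) = 42.57 mm.
Elongation limit: A ≥ PL/(Eδ_allow) = 222000·1230/(114000·3) = 798.4 mm² ⇒ d ≥ 31.88 mm.
The stress limit governs.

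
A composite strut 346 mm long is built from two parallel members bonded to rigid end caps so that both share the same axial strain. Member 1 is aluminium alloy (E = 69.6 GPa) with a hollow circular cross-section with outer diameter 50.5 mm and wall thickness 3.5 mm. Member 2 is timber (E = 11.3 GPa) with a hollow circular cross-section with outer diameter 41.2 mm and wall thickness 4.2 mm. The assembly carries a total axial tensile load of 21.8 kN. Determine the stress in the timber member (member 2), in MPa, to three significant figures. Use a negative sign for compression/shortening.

5.94 MPa

A_1 = 516.8 mm².
A_2 = 488.2 mm².
Equal strain + equilibrium ⇒ each member carries load in proportion to AE: A₁E₁ = 35970000 N, A₂E₂ = 5517000 N, ΣAE = 41490000 N.
σ₂ = P·E₂/ΣAE = 21800·11300/41490000 = 5.938 MPa.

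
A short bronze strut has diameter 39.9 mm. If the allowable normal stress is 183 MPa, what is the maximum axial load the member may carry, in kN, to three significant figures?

229 kN

A = 1250 mm².
P_max = σ_allow · A = 183 · 1250 = 228800 N = 228.8 kN.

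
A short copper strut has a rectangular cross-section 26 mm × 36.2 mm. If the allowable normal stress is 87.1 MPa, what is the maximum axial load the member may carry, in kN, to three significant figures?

82.0 kN

A = 941.2 mm².
P_max = σ_allow · A = 87.1 · 941.2 = 81980 N = 81.98 kN.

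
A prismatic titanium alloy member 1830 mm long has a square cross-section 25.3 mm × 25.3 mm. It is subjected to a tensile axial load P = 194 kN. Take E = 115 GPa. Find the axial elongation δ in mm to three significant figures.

4.82 mm

A = 640.1 mm².
δ_mech = NL/(AE) = 194000·1830/(640.1·115000) = 4.823 mm.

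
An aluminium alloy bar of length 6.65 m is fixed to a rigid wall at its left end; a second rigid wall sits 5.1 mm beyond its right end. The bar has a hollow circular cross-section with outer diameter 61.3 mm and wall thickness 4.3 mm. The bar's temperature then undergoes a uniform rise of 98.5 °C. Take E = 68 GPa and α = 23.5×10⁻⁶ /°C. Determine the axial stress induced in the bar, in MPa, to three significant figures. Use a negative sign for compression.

-105 MPa

Free thermal expansion αLΔT = 23.5e-6 · 6650 · 98.5 = 15.39 mm.
The walls engage after the gap closes; constrained expansion = 15.39 − 5.1 = 10.29 mm.
The walls impose strain ε = −(10.29)/6650 = -1.5478e-03; σ = Eε = 68000 · -1.5478e-03 = -105.3 MPa.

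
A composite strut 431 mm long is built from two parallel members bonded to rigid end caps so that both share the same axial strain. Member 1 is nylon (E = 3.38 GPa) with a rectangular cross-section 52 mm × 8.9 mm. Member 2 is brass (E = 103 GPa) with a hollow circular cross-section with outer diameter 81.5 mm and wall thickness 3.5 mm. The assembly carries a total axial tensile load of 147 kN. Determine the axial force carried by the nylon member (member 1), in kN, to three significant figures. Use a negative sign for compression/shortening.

2.56 kN

A_1 = 462.8 mm².
A_2 = 857.7 mm².
Equal strain + equilibrium ⇒ each member carries load in proportion to AE: A₁E₁ = 1564000 N, A₂E₂ = 88340000 N, ΣAE = 89900000 N.
F₁ = P·A₁E₁/ΣAE = 147000·1564000/89900000 = 2558 N.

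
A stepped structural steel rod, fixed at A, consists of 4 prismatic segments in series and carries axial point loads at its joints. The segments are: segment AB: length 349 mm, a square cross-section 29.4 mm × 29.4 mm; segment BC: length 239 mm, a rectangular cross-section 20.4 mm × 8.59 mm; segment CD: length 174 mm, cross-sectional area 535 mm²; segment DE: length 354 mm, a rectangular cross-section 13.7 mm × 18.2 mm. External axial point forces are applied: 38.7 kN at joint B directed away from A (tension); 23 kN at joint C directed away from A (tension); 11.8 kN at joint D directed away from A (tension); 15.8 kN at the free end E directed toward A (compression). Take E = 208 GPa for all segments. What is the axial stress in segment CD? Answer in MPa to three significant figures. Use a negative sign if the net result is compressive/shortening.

Internal axial forces (sectioning from the free end, tension +): N_DE = -15.8 kN, N_CD = -4 kN, N_BC = 19 kN, N_AB = 57.7 kN.
σ_CD = N_CD/A_CD = -4000/535 = -7.477 MPa.

-7.48 MPa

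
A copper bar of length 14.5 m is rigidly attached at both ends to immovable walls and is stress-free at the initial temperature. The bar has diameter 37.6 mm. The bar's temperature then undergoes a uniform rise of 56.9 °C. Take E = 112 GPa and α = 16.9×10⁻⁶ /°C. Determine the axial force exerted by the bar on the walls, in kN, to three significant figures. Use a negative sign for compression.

-120 kN

Free thermal expansion αLΔT = 16.9e-6 · 14500 · 56.9 = 13.94 mm.
The walls impose strain ε = −(13.94)/14500 = -9.6161e-04; σ = Eε = 112000 · -9.6161e-04 = -107.7 MPa.
Wall reaction R = σ·A = -107.7·1110 = -119600 N = -119.6 kN.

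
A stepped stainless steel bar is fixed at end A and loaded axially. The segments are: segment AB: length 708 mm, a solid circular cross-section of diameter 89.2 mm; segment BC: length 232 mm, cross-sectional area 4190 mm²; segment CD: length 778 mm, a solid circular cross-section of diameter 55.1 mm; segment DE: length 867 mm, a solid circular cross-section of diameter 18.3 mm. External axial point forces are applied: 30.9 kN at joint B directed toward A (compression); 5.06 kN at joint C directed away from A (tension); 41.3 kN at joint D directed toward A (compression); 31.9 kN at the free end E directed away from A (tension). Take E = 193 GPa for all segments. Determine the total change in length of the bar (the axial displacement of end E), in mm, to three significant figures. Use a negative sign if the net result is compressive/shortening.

0.507 mm

Internal axial forces (sectioning from the free end, tension +): N_DE = 31.9 kN, N_CD = -9.4 kN, N_BC = -4.34 kN, N_AB = -35.24 kN.
A_AB = 6249 mm².
A_CD = 2384 mm².
A_DE = 263 mm².
δ_AB = -35240·708/(6249·193000) = -0.02069 mm
δ_BC = -4340·232/(4190·193000) = -0.001245 mm
δ_CD = -9400·778/(2384·193000) = -0.01589 mm
δ_DE = 31900·867/(263·193000) = 0.5448 mm
δ = Σδ_i = 0.507 mm.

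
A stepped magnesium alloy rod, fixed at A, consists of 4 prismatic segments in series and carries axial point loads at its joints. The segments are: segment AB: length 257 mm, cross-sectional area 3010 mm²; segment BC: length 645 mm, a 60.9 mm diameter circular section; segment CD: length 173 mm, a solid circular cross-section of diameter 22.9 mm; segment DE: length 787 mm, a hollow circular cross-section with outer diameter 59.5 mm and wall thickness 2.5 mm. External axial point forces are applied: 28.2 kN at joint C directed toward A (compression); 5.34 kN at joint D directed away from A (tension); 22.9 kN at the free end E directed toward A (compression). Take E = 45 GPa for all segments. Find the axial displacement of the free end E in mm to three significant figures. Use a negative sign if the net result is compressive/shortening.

-1.37 mm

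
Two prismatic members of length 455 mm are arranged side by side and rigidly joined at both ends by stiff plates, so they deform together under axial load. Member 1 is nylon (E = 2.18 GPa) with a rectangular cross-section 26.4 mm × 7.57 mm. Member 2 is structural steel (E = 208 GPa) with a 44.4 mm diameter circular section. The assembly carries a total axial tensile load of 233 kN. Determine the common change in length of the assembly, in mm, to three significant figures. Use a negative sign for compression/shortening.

A_1 = 199.8 mm².
A_2 = 1548 mm².
Equal strain + equilibrium ⇒ each member carries load in proportion to AE: A₁E₁ = 435700 N, A₂E₂ = 322000000 N, ΣAE = 322500000 N.
δ = PL/ΣAE = 233000·455/322500000 = 0.3287 mm.

0.329 mm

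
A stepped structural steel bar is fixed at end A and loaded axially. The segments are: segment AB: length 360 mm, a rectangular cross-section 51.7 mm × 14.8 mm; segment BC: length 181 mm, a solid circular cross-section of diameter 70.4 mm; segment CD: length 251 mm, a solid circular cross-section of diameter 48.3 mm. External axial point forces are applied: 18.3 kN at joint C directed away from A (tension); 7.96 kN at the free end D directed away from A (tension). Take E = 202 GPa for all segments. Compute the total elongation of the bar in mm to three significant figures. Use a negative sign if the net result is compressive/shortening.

Internal axial forces (sectioning from the free end, tension +): N_CD = 7.96 kN, N_BC = 26.26 kN, N_AB = 26.26 kN.
A_AB = 765.2 mm².
A_BC = 3893 mm².
A_CD = 1832 mm².
δ_AB = 26260·360/(765.2·202000) = 0.06116 mm
δ_BC = 26260·181/(3893·202000) = 0.006045 mm
δ_CD = 7960·251/(1832·202000) = 0.005398 mm
δ = Σδ_i = 0.07261 mm.

0.0726 mm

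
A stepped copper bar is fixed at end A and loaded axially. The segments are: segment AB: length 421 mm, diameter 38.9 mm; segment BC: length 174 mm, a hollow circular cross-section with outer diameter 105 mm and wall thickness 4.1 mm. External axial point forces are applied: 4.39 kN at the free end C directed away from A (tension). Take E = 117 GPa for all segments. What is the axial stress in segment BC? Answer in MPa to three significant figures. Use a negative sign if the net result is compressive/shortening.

3.38 MPa

Internal axial forces (sectioning from the free end, tension +): N_BC = 4.39 kN, N_AB = 4.39 kN.
A_BC = 1300 mm².
σ_BC = N_BC/A_BC = 4390/1300 = 3.378 MPa.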